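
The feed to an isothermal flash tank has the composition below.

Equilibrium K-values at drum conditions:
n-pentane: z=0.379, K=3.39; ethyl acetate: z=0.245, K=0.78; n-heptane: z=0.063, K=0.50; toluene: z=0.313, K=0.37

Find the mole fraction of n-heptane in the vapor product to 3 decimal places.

y_n-heptane = 0.043

Let β = V/F and solve Σ zᵢ(Kᵢ−1)/(1+β(Kᵢ−1)) = 0.
Feasibility: ΣzᵢKᵢ = 1.623, Σzᵢ/Kᵢ = 1.398 — both > 1, two phases present.
Iterate (Newton) starting at β = 0.5:
  β = 0.500: g = 0.0222, g' = -0.757 → β = 0.529
  β = 0.529: g = 0.0002, g' = -0.746 → β = 0.530
Converged at β = 0.530.
Compositions from xᵢ = zᵢ/(1+β(Kᵢ−1)), yᵢ = Kᵢxᵢ:
  n-pentane: x = 0.167, y = 0.567
  ethyl acetate: x = 0.277, y = 0.216
  n-heptane: x = 0.086, y = 0.043
  toluene: x = 0.470, y = 0.174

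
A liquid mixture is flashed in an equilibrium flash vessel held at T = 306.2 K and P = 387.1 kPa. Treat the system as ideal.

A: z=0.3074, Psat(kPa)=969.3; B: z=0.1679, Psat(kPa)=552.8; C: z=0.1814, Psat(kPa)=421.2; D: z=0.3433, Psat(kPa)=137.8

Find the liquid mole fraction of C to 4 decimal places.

x_C = 0.1734

Raoult's law: Kᵢ = Pᵢˢᵃᵗ/P = Pᵢˢᵃᵗ/387.1.
  K_A = 969.3/387.1 = 2.504004, K_B = 552.8/387.1 = 1.428055, K_C = 421.2/387.1 = 1.088091, K_D = 137.8/387.1 = 0.355980
Newton iteration, ψ⁰ = 0.53:
  ψ = 0.5300: g = -0.00456, g' = -0.5652 → ψ = 0.5219
Converged at ψ = 0.5219.
Compositions from xᵢ = zᵢ/(1+ψ(Kᵢ−1)), yᵢ = Kᵢxᵢ:
  A: x = 0.1722, y = 0.4312
  B: x = 0.1372, y = 0.1960
  C: x = 0.1734, y = 0.1887
  D: x = 0.5171, y = 0.1841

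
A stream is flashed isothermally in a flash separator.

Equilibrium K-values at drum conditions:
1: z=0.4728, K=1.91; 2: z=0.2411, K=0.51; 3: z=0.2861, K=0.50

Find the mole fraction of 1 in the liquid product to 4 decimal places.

Rachford–Rice: g(V/F) = Σ zᵢ(Kᵢ−1)/(1+V/F(Kᵢ−1)) = 0.
Check two-phase: ΣzᵢKᵢ = 1.1691 > 1 and Σzᵢ/Kᵢ = 1.2925 > 1, so g(0) = 0.1691 > 0 and g(1) = -0.2925 < 0.
Iterate (Newton) starting at V/F = 0.5:
  V/F = 0.5000: g = -0.05151, g' = -0.4137 → V/F = 0.3755
  V/F = 0.3755: g = -0.00021, g' = -0.4128 → V/F = 0.3750
Converged at V/F = 0.3750.
Compositions from xᵢ = zᵢ/(1+V/F(Kᵢ−1)), yᵢ = Kᵢxᵢ:
  1: x = 0.3525, y = 0.6733
  2: x = 0.2954, y = 0.1506
  3: x = 0.3521, y = 0.1761

x_1 = 0.3525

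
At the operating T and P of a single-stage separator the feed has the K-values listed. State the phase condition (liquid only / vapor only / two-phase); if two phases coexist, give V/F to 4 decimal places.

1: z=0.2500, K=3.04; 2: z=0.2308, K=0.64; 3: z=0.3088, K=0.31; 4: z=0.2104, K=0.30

two-phase, V/F = 0.0542

ΣzᵢKᵢ = 1.0666; Σzᵢ/Kᵢ = 2.1403.
Both exceed 1, so a two-phase solution exists.
Let ψ = V/F and solve Σ zᵢ(Kᵢ−1)/(1+ψ(Kᵢ−1)) = 0.
Newton iteration, ψ⁰ = 0.54:
  ψ = 0.5400: g = -0.43686, g' = -0.9216 → ψ = 0.0660
  ψ = 0.0660: g = -0.01327, g' = -1.1143 → ψ = 0.0541
  ψ = 0.0541: g = 0.00018, g' = -1.1450 → ψ = 0.0542
Converged at ψ = 0.0542.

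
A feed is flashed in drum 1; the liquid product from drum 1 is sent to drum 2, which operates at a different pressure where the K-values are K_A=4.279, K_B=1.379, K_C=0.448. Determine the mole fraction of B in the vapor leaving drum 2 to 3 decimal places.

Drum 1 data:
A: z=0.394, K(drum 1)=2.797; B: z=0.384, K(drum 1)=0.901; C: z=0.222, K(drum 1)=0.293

y_B (drum 2) = 0.463

Drum 1:
Newton–Raphson from ψ₁ = 0.32:
  ψ₁ = 0.320: g = 0.2074, g' = -0.702 → ψ₁ = 0.615
  ψ₁ = 0.615: g = 0.0179, g' = -0.639 → ψ₁ = 0.643
Converged at ψ₁ = 0.643.
Drum-1 compositions:
  A: x = 0.183, y = 0.511
  B: x = 0.410, y = 0.370
  C: x = 0.407, y = 0.119
Drum-2 feed = drum-1 liquid: z₂ = (0.1828, 0.4101, 0.4071).
Drum 2:
Let ψ₂ = V/F and solve Σ zᵢ(Kᵢ−1)/(1+ψ₂(Kᵢ−1)) = 0.
Check two-phase: ΣzᵢKᵢ = 1.530 > 1 and Σzᵢ/Kᵢ = 1.249 > 1, so g(0) = 0.530 > 0 and g(1) = -0.249 < 0.
Newton iteration, ψ₂⁰ = 0.53:
  ψ₂ = 0.530: g = 0.0307, g' = -0.551 → ψ₂ = 0.586
Converged at ψ₂ = 0.586.
  A: x = 0.063, y = 0.268
  B: x = 0.336, y = 0.463
  C: x = 0.602, y = 0.270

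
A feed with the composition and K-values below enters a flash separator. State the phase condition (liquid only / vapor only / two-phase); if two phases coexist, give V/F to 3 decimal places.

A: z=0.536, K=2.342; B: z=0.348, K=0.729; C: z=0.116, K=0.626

ΣzᵢKᵢ = 1.582; Σzᵢ/Kᵢ = 0.892.
Since Σzᵢ/Kᵢ < 1 the mixture is above its dew point — single vapor phase.

vapor only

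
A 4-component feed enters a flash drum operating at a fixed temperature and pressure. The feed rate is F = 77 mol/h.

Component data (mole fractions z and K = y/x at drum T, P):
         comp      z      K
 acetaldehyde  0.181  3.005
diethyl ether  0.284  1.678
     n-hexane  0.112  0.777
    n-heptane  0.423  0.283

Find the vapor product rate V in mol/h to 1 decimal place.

Rachford–Rice: g(ψ) = Σ zᵢ(Kᵢ−1)/(1+ψ(Kᵢ−1)) = 0.
Feasibility: ΣzᵢKᵢ = 1.227, Σzᵢ/Kᵢ = 1.868 — both > 1, two phases present.
Newton–Raphson from ψ = 0.5:
  ψ = 0.500: g = -0.1759, g' = -0.790 → ψ = 0.277
  ψ = 0.277: g = -0.0099, g' = -0.738 → ψ = 0.264
Converged at ψ = 0.264.
Then V = ψ·F = 0.2640·77 = 20.3 mol/h and L = F − V = 56.7 mol/h.

V = 20.3 mol/h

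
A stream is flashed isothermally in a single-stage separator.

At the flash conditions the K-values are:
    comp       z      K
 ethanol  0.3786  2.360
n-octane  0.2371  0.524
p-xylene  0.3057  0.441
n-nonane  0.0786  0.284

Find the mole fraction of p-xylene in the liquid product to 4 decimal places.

x_p-xylene = 0.3515

Rachford–Rice: g(V/F) = Σ zᵢ(Kᵢ−1)/(1+V/F(Kᵢ−1)) = 0.
Feasibility: ΣzᵢKᵢ = 1.1749, Σzᵢ/Kᵢ = 1.5829 — both > 1, two phases present.
Newton iteration, V/F⁰ = 0.39:
  V/F = 0.3900: g = -0.09875, g' = -0.6138 → V/F = 0.2291
  V/F = 0.2291: g = 0.00259, g' = -0.6581 → V/F = 0.2330
Converged at V/F = 0.2331.
Compositions from xᵢ = zᵢ/(1+V/F(Kᵢ−1)), yᵢ = Kᵢxᵢ:
  ethanol: x = 0.2875, y = 0.6785
  n-octane: x = 0.2667, y = 0.1397
  p-xylene: x = 0.3515, y = 0.1550
  n-nonane: x = 0.0943, y = 0.0268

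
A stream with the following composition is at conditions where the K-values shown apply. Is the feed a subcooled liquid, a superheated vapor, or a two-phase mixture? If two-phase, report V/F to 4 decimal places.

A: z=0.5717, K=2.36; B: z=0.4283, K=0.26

ΣzᵢKᵢ = 1.4606; Σzᵢ/Kᵢ = 1.8896.
Both exceed 1, so a two-phase solution exists.
Rachford–Rice: g(ψ) = Σ zᵢ(Kᵢ−1)/(1+ψ(Kᵢ−1)) = 0.
Binary case is linear: z₁(K₁−1)(1+ψ(K₂−1)) + z₂(K₂−1)(1+ψ(K₁−1)) = 0
⇒ ψ = [z₁(K₁−1)+z₂(K₂−1)] / [−(K₁−1)(K₂−1)] = 0.46057/1.00640 = 0.4576

two-phase, V/F = 0.4576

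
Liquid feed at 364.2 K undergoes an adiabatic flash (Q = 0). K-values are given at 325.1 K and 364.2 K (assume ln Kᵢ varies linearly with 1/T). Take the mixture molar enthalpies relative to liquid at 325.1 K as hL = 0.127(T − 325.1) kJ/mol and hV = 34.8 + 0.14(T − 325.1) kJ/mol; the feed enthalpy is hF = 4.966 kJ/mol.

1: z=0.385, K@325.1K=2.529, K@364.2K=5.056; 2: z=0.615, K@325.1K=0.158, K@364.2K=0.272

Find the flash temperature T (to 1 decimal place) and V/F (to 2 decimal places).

Adiabatic flash: solve Rachford–Rice at each trial T, then check hF = ψ·hV(T) + (1−ψ)·hL(T).
  T = 325.1 K: K = (2.529, 0.158), RR gives ψ = 0.055, H_out = 1.915 kJ/mol
  T = 364.2 K: K = (5.056, 0.272), RR gives ψ = 0.377, H_out = 18.285 kJ/mol
  T = 344.6 K: K = (3.644, 0.210), RR gives ψ = 0.255, H_out = 11.413 kJ/mol
  T = 334.9 K: K = (3.055, 0.183), RR gives ψ = 0.172, H_out = 7.253 kJ/mol
  T = 330.0 K: K = (2.783, 0.170), RR gives ψ = 0.119, H_out = 4.777 kJ/mol
  T = 332.4 K: K = (2.914, 0.177), RR gives ψ = 0.146, H_out = 6.030 kJ/mol
Linear interpolation between T = 330.0 (H_out = 4.777) and T = 332.4 (H_out = 6.030) on hF = 4.966 gives T ≈ 330.4 K, at which ψ = 0.12.

T = 330.4 K, V/F = 0.12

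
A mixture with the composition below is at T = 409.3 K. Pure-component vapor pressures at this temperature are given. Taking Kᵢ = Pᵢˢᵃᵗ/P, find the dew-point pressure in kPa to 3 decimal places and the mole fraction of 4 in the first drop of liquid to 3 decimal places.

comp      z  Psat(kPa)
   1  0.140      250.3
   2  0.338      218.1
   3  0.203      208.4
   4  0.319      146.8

At the dew point ψ → 1, so Σzᵢ/Kᵢ = 1 with Kᵢ = Pᵢˢᵃᵗ/P ⇒ 1/P = Σzᵢ/Pᵢˢᵃᵗ.
1/P = 0.140/250.3 + 0.338/218.1 + 0.203/208.4 + 0.319/146.8 = 0.005256 ⇒ P = 190.252 kPa
xᵢ = zᵢP/Pᵢˢᵃᵗ ⇒ x_4 = 0.319·190.252/146.8 = 0.413

Pdew = 190.252 kPa, x_4 = 0.413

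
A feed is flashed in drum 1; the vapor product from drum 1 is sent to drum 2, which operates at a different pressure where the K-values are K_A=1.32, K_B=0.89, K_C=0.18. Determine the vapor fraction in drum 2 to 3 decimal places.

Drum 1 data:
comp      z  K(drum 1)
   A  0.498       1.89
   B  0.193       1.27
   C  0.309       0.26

Drum 1:
Newton–Raphson from ψ₁ = 0.61:
  ψ₁ = 0.610: g = -0.0848, g' = -0.738 → ψ₁ = 0.495
  ψ₁ = 0.495: g = -0.0073, g' = -0.623 → ψ₁ = 0.483
Converged at ψ₁ = 0.483.
Drum-1 compositions:
  A: x = 0.348, y = 0.658
  B: x = 0.171, y = 0.217
  C: x = 0.481, y = 0.125
Drum-2 feed = drum-1 vapor: z₂ = (0.6581, 0.2168, 0.1251).
Drum 2:
Iterate (Newton) starting at ψ₂ = 0.63:
  ψ₂ = 0.630: g = -0.0625, g' = -0.410 → ψ₂ = 0.477
  ψ₂ = 0.477: g = -0.0110, g' = -0.281 → ψ₂ = 0.438
  ψ₂ = 0.438: g = -0.0004, g' = -0.260 → ψ₂ = 0.436
Converged at ψ₂ = 0.436.
  A: x = 0.577, y = 0.762
  B: x = 0.228, y = 0.203
  C: x = 0.195, y = 0.035

V/F (drum 2) = 0.436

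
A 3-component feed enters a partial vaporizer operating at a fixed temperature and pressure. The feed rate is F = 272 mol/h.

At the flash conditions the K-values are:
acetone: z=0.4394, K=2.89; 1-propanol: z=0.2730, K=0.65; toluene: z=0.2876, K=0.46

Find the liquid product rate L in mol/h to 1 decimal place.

L = 90.6 mol/h

Newton iteration, ψ⁰ = 0.5:
  ψ = 0.5000: g = 0.09841, g' = -0.6214 → ψ = 0.6584
  ψ = 0.6584: g = 0.00490, g' = -0.5700 → ψ = 0.6670
Converged at ψ = 0.6670.
Then V = ψ·F = 0.6670·272 = 181.4 mol/h and L = F − V = 90.6 mol/h.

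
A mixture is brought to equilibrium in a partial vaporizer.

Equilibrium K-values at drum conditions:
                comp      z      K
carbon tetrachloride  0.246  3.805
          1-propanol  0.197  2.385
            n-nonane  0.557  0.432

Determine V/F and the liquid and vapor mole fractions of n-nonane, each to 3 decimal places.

Material balance + equilibrium reduce to Σ zᵢ(Kᵢ−1)/(1+V/F(Kᵢ−1)) = 0.
Feasibility: ΣzᵢKᵢ = 1.646, Σzᵢ/Kᵢ = 1.437 — both > 1, two phases present.
Iterate (Newton) starting at V/F = 0.51:
  V/F = 0.510: g = -0.0016, g' = -0.814 → V/F = 0.508
Converged at V/F = 0.508.
Compositions from xᵢ = zᵢ/(1+V/F(Kᵢ−1)), yᵢ = Kᵢxᵢ:
  carbon tetrachloride: x = 0.101, y = 0.386
  1-propanol: x = 0.116, y = 0.276
  n-nonane: x = 0.783, y = 0.338

V/F = 0.508, x_n-nonane = 0.783, y_n-nonane = 0.338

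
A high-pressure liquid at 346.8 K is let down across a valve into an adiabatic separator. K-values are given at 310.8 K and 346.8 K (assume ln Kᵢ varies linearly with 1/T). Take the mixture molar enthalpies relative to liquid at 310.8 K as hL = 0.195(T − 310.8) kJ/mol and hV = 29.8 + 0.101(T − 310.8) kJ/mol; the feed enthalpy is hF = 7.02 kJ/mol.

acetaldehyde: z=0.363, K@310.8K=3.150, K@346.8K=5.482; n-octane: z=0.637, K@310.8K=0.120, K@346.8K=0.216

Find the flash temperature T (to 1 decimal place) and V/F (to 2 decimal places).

Adiabatic flash: solve Rachford–Rice at each trial T, then check hF = ψ·hV(T) + (1−ψ)·hL(T).
  T = 310.8 K: K = (3.150, 0.120), RR gives ψ = 0.116, H_out = 3.463 kJ/mol
  T = 346.8 K: K = (5.482, 0.216), RR gives ψ = 0.321, H_out = 15.497 kJ/mol
  T = 328.8 K: K = (4.219, 0.164), RR gives ψ = 0.236, H_out = 10.147 kJ/mol
  T = 319.8 K: K = (3.661, 0.141), RR gives ψ = 0.183, H_out = 7.054 kJ/mol
  T = 315.3 K: K = (3.399, 0.130), RR gives ψ = 0.152, H_out = 5.337 kJ/mol
  T = 317.6 K: K = (3.531, 0.135), RR gives ψ = 0.168, H_out = 6.232 kJ/mol
Linear interpolation between T = 317.6 (H_out = 6.232) and T = 319.8 (H_out = 7.054) on hF = 7.02 gives T ≈ 319.7 K, at which ψ = 0.18.

T = 319.7 K, V/F = 0.18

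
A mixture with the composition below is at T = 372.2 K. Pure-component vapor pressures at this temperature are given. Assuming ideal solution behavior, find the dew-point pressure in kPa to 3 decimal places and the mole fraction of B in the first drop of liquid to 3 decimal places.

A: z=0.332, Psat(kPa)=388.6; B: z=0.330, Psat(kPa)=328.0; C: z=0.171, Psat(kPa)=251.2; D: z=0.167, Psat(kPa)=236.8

Pdew = 308.032 kPa, x_B = 0.310

At the dew point ψ → 1, so Σzᵢ/Kᵢ = 1 with Kᵢ = Pᵢˢᵃᵗ/P ⇒ 1/P = Σzᵢ/Pᵢˢᵃᵗ.
1/P = 0.332/388.6 + 0.330/328.0 + 0.171/251.2 + 0.167/236.8 = 0.003246 ⇒ P = 308.032 kPa
xᵢ = zᵢP/Pᵢˢᵃᵗ ⇒ x_B = 0.330·308.032/328.0 = 0.310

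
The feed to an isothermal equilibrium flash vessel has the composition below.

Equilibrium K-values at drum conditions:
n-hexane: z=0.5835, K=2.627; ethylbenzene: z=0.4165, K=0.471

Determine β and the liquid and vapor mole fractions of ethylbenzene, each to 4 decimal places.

Material balance + equilibrium reduce to Σ zᵢ(Kᵢ−1)/(1+β(Kᵢ−1)) = 0.
Feasibility: ΣzᵢKᵢ = 1.7290, Σzᵢ/Kᵢ = 1.1064 — both > 1, two phases present.
Binary case is linear: z₁(K₁−1)(1+β(K₂−1)) + z₂(K₂−1)(1+β(K₁−1)) = 0
⇒ β = [z₁(K₁−1)+z₂(K₂−1)] / [−(K₁−1)(K₂−1)] = 0.72903/0.86068 = 0.8470
Compositions from xᵢ = zᵢ/(1+β(Kᵢ−1)), yᵢ = Kᵢxᵢ:
  n-hexane: x = 0.2454, y = 0.6446
  ethylbenzene: x = 0.7546, y = 0.3554

β = 0.8470, x_ethylbenzene = 0.7546, y_ethylbenzene = 0.3554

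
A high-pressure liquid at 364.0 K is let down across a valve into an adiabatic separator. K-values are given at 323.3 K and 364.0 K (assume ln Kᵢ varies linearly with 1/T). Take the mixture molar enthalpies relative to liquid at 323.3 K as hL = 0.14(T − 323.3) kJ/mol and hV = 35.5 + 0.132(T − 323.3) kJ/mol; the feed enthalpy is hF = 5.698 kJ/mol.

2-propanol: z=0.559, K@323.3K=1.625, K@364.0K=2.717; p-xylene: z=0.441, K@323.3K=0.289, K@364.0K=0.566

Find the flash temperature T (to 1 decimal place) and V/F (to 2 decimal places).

Adiabatic flash: solve Rachford–Rice at each trial T, then check hF = ψ·hV(T) + (1−ψ)·hL(T).
  T = 323.3 K: K = (1.625, 0.289), RR gives ψ = 0.081, H_out = 2.862 kJ/mol
  T = 364.0 K: K = (2.717, 0.566), RR gives ψ = 1.000, H_out = 40.872 kJ/mol
  T = 343.6 K: K = (2.132, 0.412), RR gives ψ = 0.562, H_out = 22.685 kJ/mol
  T = 333.5 K: K = (1.870, 0.347), RR gives ψ = 0.350, H_out = 13.817 kJ/mol
  T = 328.4 K: K = (1.745, 0.317), RR gives ψ = 0.227, H_out = 8.765 kJ/mol
  T = 325.9 K: K = (1.686, 0.303), RR gives ψ = 0.159, H_out = 6.009 kJ/mol
  T = 324.6 K: K = (1.655, 0.296), RR gives ψ = 0.121, H_out = 4.476 kJ/mol
Linear interpolation between T = 324.6 (H_out = 4.476) and T = 325.9 (H_out = 6.009) on hF = 5.698 gives T ≈ 325.6 K, at which ψ = 0.15.

T = 325.6 K, V/F = 0.15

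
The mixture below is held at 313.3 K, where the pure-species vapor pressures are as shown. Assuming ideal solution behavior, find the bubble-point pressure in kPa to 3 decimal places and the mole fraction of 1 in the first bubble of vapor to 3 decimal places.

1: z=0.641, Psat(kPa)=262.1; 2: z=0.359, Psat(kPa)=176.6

Pbub = 231.406 kPa, y_1 = 0.726

At the bubble point ψ → 0, so ΣzᵢKᵢ = 1 with Kᵢ = Pᵢˢᵃᵗ/P ⇒ P = ΣzᵢPᵢˢᵃᵗ.
P = 0.641·262.1 + 0.359·176.6 = 231.406 kPa
yᵢ = zᵢPᵢˢᵃᵗ/P ⇒ y_1 = 0.641·262.1/231.406 = 0.726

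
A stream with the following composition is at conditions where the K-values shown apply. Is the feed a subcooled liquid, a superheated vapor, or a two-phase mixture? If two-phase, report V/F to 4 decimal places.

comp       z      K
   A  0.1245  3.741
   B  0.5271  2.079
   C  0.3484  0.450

ΣzᵢKᵢ = 1.7184; Σzᵢ/Kᵢ = 1.0610.
Both exceed 1, so a two-phase solution exists.
Material balance + equilibrium reduce to Σ zᵢ(Kᵢ−1)/(1+ψ(Kᵢ−1)) = 0.
Newton iteration, ψ⁰ = 0.5:
  ψ = 0.5000: g = 0.24909, g' = -0.6259 → ψ = 0.8980
  ψ = 0.8980: g = 0.00884, g' = -0.6478 → ψ = 0.9116
  ψ = 0.9116: g = -0.00006, g' = -0.6563 → ψ = 0.9115
Converged at ψ = 0.9115.

two-phase, V/F = 0.9115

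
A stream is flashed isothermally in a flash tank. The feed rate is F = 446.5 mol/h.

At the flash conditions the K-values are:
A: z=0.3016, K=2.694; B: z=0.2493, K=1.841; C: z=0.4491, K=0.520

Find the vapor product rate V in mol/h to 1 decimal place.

Rachford–Rice: g(ψ) = Σ zᵢ(Kᵢ−1)/(1+ψ(Kᵢ−1)) = 0.
Feasibility: ΣzᵢKᵢ = 1.5050, Σzᵢ/Kᵢ = 1.1110 — both > 1, two phases present.
Newton iteration, ψ⁰ = 0.31:
  ψ = 0.3100: g = 0.24804, g' = -0.6258 → ψ = 0.7063
  ψ = 0.7063: g = 0.03798, g' = -0.4856 → ψ = 0.7846
  ψ = 0.7846: g = -0.00010, g' = -0.4898 → ψ = 0.7843
Converged at ψ = 0.7843.
Then V = ψ·F = 0.7843·446.5 = 350.2 mol/h and L = F − V = 96.3 mol/h.

V = 350.2 mol/h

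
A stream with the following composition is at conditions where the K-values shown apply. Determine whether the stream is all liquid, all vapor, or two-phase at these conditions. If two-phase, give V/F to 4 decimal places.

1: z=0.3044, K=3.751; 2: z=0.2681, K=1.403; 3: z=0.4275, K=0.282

two-phase, V/F = 0.4625

ΣzᵢKᵢ = 1.6385; Σzᵢ/Kᵢ = 1.7882.
Both exceed 1, so a two-phase solution exists.
Newton iteration, ψ⁰ = 0.33:
  ψ = 0.3300: g = 0.13204, g' = -1.0453 → ψ = 0.4563
  ψ = 0.4563: g = 0.00605, g' = -0.9715 → ψ = 0.4625
Converged at ψ = 0.4625.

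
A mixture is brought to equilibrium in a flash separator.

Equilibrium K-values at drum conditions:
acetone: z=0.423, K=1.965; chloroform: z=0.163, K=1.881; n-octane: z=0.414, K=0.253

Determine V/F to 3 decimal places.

V/F = 0.345

Rachford–Rice: g(V/F) = Σ zᵢ(Kᵢ−1)/(1+V/F(Kᵢ−1)) = 0.
Check two-phase: ΣzᵢKᵢ = 1.243 > 1 and Σzᵢ/Kᵢ = 1.938 > 1, so g(0) = 0.243 > 0 and g(1) = -0.938 < 0.
Newton–Raphson from V/F = 0.36:
  V/F = 0.360: g = -0.0110, g' = -0.722 → V/F = 0.345
Converged at V/F = 0.345.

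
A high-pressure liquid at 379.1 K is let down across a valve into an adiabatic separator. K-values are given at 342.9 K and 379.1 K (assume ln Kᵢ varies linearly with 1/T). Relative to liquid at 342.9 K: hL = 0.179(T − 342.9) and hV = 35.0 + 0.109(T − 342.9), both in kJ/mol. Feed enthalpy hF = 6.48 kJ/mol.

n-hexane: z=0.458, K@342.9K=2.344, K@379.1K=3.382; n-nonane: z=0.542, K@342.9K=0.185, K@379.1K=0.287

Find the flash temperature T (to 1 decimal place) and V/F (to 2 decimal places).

T = 344.8 K, V/F = 0.18

Adiabatic flash: solve Rachford–Rice at each trial T, then check hF = ψ·hV(T) + (1−ψ)·hL(T).
  T = 342.9 K: K = (2.344, 0.185), RR gives ψ = 0.159, H_out = 5.554 kJ/mol
  T = 379.1 K: K = (3.382, 0.287), RR gives ψ = 0.415, H_out = 19.947 kJ/mol
  T = 361.0 K: K = (2.842, 0.233), RR gives ψ = 0.303, H_out = 13.454 kJ/mol
  T = 351.9 K: K = (2.586, 0.208), RR gives ψ = 0.237, H_out = 9.742 kJ/mol
  T = 347.4 K: K = (2.464, 0.196), RR gives ψ = 0.200, H_out = 7.727 kJ/mol
  T = 345.1 K: K = (2.402, 0.191), RR gives ψ = 0.179, H_out = 6.639 kJ/mol
Linear interpolation between T = 342.9 (H_out = 5.554) and T = 345.1 (H_out = 6.639) on hF = 6.48 gives T ≈ 344.8 K, at which ψ = 0.18.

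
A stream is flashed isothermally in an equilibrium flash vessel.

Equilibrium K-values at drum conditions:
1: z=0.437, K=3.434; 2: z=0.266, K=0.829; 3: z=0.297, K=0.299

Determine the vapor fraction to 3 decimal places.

Newton iteration, ψ⁰ = 0.5:
  ψ = 0.500: g = 0.1095, g' = -0.882 → ψ = 0.624
  ψ = 0.624: g = 0.0012, g' = -0.879 → ψ = 0.625
Converged at ψ = 0.625.

ψ = 0.625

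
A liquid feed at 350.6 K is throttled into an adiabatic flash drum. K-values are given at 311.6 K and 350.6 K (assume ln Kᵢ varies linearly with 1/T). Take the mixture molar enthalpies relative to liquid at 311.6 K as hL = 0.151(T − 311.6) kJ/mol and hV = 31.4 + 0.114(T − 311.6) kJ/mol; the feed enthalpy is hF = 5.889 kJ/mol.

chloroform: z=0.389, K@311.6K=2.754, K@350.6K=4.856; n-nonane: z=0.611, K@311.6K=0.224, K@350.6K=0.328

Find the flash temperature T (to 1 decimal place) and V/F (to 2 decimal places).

T = 313.9 K, V/F = 0.18

Adiabatic flash: solve Rachford–Rice at each trial T, then check hF = ψ·hV(T) + (1−ψ)·hL(T).
  T = 311.6 K: K = (2.754, 0.224), RR gives ψ = 0.153, H_out = 4.802 kJ/mol
  T = 350.6 K: K = (4.856, 0.328), RR gives ψ = 0.420, H_out = 18.483 kJ/mol
  T = 331.1 K: K = (3.719, 0.274), RR gives ψ = 0.311, H_out = 12.490 kJ/mol
  T = 321.4 K: K = (3.217, 0.249), RR gives ψ = 0.242, H_out = 8.997 kJ/mol
  T = 316.5 K: K = (2.980, 0.236), RR gives ψ = 0.201, H_out = 7.007 kJ/mol
  T = 314.1 K: K = (2.868, 0.230), RR gives ψ = 0.178, H_out = 5.958 kJ/mol
  T = 312.9 K: K = (2.813, 0.227), RR gives ψ = 0.166, H_out = 5.412 kJ/mol
Linear interpolation between T = 312.9 (H_out = 5.412) and T = 314.1 (H_out = 5.958) on hF = 5.889 gives T ≈ 313.9 K, at which ψ = 0.18.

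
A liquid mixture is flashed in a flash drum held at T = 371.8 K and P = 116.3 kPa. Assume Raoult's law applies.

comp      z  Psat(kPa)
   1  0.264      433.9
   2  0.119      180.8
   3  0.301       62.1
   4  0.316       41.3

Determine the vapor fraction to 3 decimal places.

Raoult's law: Kᵢ = Pᵢˢᵃᵗ/P = Pᵢˢᵃᵗ/116.3.
  K_1 = 433.9/116.3 = 3.73087, K_2 = 180.8/116.3 = 1.55460, K_3 = 62.1/116.3 = 0.53396, K_4 = 41.3/116.3 = 0.35512
Rachford–Rice: g(ψ) = Σ zᵢ(Kᵢ−1)/(1+ψ(Kᵢ−1)) = 0.
Feasibility: ΣzᵢKᵢ = 1.443, Σzᵢ/Kᵢ = 1.601 — both > 1, two phases present.
Newton iteration, ψ⁰ = 0.66:
  ψ = 0.660: g = -0.2518, g' = -0.805 → ψ = 0.347
  ψ = 0.347: g = -0.0045, g' = -0.856 → ψ = 0.342
Converged at ψ = 0.342.

ψ = 0.342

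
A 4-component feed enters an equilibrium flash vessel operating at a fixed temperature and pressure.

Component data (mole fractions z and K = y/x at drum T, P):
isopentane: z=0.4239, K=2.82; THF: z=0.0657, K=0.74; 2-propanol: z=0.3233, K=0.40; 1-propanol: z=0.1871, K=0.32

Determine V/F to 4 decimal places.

Rachford–Rice: g(V/F) = Σ zᵢ(Kᵢ−1)/(1+V/F(Kᵢ−1)) = 0.
Feasibility: ΣzᵢKᵢ = 1.4332, Σzᵢ/Kᵢ = 1.6320 — both > 1, two phases present.
Newton iteration, V/F⁰ = 0.5:
  V/F = 0.5000: g = -0.08559, g' = -0.8269 → V/F = 0.3965
  V/F = 0.3965: g = 0.00036, g' = -0.8418 → V/F = 0.3969
Converged at V/F = 0.3969.

V/F = 0.3969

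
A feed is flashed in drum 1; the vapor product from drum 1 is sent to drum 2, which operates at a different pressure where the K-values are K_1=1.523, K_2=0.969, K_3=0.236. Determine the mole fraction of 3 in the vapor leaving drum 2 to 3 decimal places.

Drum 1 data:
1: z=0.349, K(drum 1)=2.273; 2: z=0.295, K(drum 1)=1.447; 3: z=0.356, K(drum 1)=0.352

Drum 1:
Let ψ₁ = V/F and solve Σ zᵢ(Kᵢ−1)/(1+ψ₁(Kᵢ−1)) = 0.
Feasibility: ΣzᵢKᵢ = 1.345, Σzᵢ/Kᵢ = 1.369 — both > 1, two phases present.
Iterate (Newton) starting at ψ₁ = 0.5:
  ψ₁ = 0.500: g = 0.0380, g' = -0.578 → ψ₁ = 0.566
  ψ₁ = 0.566: g = -0.0007, g' = -0.601 → ψ₁ = 0.565
Converged at ψ₁ = 0.565.
Drum-1 compositions:
  1: x = 0.203, y = 0.462
  2: x = 0.236, y = 0.341
  3: x = 0.561, y = 0.198
Drum-2 feed = drum-1 vapor: z₂ = (0.4615, 0.3408, 0.1976).
Drum 2:
Let ψ₂ = V/F and solve Σ zᵢ(Kᵢ−1)/(1+ψ₂(Kᵢ−1)) = 0.
Check two-phase: ΣzᵢKᵢ = 1.080 > 1 and Σzᵢ/Kᵢ = 1.492 > 1, so g(0) = 0.080 > 0 and g(1) = -0.492 < 0.
Newton iteration, ψ₂⁰ = 0.48:
  ψ₂ = 0.480: g = -0.0562, g' = -0.369 → ψ₂ = 0.328
  ψ₂ = 0.328: g = -0.0060, g' = -0.298 → ψ₂ = 0.308
  ψ₂ = 0.308: g = -0.0001, g' = -0.291 → ψ₂ = 0.307
Converged at ψ₂ = 0.307.
  1: x = 0.398, y = 0.606
  2: x = 0.344, y = 0.333
  3: x = 0.258, y = 0.061

y_3 (drum 2) = 0.061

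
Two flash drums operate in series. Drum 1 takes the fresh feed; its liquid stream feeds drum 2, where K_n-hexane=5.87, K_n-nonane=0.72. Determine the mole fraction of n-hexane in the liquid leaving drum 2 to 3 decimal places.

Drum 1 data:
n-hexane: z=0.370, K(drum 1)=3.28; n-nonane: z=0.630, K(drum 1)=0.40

Drum 1:
Rachford–Rice: g(ψ₁) = Σ zᵢ(Kᵢ−1)/(1+ψ₁(Kᵢ−1)) = 0.
Feasibility: ΣzᵢKᵢ = 1.466, Σzᵢ/Kᵢ = 1.688 — both > 1, two phases present.
Binary case is linear: z₁(K₁−1)(1+ψ₁(K₂−1)) + z₂(K₂−1)(1+ψ₁(K₁−1)) = 0
⇒ ψ₁ = [z₁(K₁−1)+z₂(K₂−1)] / [−(K₁−1)(K₂−1)] = 0.4656/1.3680 = 0.340
Drum-1 compositions:
  n-hexane: x = 0.208, y = 0.683
  n-nonane: x = 0.792, y = 0.317
Drum-2 feed = drum-1 liquid: z₂ = (0.2083, 0.7917).
Drum 2:
Material balance + equilibrium reduce to Σ zᵢ(Kᵢ−1)/(1+ψ₂(Kᵢ−1)) = 0.
Feasibility: ΣzᵢKᵢ = 1.793, Σzᵢ/Kᵢ = 1.135 — both > 1, two phases present.
Newton–Raphson from ψ₂ = 0.43:
  ψ₂ = 0.430: g = 0.0759, g' = -0.596 → ψ₂ = 0.557
  ψ₂ = 0.557: g = 0.0105, g' = -0.445 → ψ₂ = 0.581
Converged at ψ₂ = 0.581.
  n-hexane: x = 0.054, y = 0.319
  n-nonane: x = 0.946, y = 0.681

x_n-hexane (drum 2) = 0.054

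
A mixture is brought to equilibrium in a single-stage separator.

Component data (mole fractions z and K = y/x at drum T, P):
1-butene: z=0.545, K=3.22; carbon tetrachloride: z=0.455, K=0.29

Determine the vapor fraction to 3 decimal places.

ψ = 0.563

Let ψ = V/F and solve Σ zᵢ(Kᵢ−1)/(1+ψ(Kᵢ−1)) = 0.
Check two-phase: ΣzᵢKᵢ = 1.887 > 1 and Σzᵢ/Kᵢ = 1.738 > 1, so g(0) = 0.887 > 0 and g(1) = -0.738 < 0.
Binary case is linear: z₁(K₁−1)(1+ψ(K₂−1)) + z₂(K₂−1)(1+ψ(K₁−1)) = 0
⇒ ψ = [z₁(K₁−1)+z₂(K₂−1)] / [−(K₁−1)(K₂−1)] = 0.8869/1.5762 = 0.563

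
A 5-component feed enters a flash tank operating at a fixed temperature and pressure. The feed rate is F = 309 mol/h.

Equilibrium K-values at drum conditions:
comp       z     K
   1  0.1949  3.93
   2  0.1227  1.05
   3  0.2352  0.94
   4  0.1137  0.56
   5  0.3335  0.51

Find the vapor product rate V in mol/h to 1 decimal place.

V = 118.0 mol/h

Iterate (Newton) starting at β = 0.36:
  β = 0.3600: g = 0.01166, g' = -0.5466 → β = 0.3813
  β = 0.3813: g = 0.00021, g' = -0.5273 → β = 0.3817
Converged at β = 0.3817.
Then V = β·F = 0.3817·309 = 118.0 mol/h and L = F − V = 191.0 mol/h.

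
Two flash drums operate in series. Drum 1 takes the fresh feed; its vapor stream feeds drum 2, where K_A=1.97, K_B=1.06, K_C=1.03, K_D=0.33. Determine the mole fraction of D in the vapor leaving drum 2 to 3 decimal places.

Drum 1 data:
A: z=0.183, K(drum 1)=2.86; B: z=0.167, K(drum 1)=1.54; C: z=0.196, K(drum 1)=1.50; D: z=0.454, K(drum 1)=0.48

Drum 1:
Rachford–Rice: g(ψ₁) = Σ zᵢ(Kᵢ−1)/(1+ψ₁(Kᵢ−1)) = 0.
Check two-phase: ΣzᵢKᵢ = 1.292 > 1 and Σzᵢ/Kᵢ = 1.249 > 1, so g(0) = 0.292 > 0 and g(1) = -0.249 < 0.
Iterate (Newton) starting at ψ₁ = 0.64:
  ψ₁ = 0.640: g = -0.0572, g' = -0.463 → ψ₁ = 0.516
  ψ₁ = 0.516: g = -0.0007, g' = -0.455 → ψ₁ = 0.515
Converged at ψ₁ = 0.515.
Drum-1 compositions:
  A: x = 0.093, y = 0.267
  B: x = 0.131, y = 0.201
  C: x = 0.156, y = 0.234
  D: x = 0.620, y = 0.298
Drum-2 feed = drum-1 vapor: z₂ = (0.2674, 0.2012, 0.2338, 0.2976).
Drum 2:
Material balance + equilibrium reduce to Σ zᵢ(Kᵢ−1)/(1+ψ₂(Kᵢ−1)) = 0.
Feasibility: ΣzᵢKᵢ = 1.079, Σzᵢ/Kᵢ = 1.454 — both > 1, two phases present.
Newton iteration, ψ₂⁰ = 0.6:
  ψ₂ = 0.600: g = -0.1509, g' = -0.475 → ψ₂ = 0.282
  ψ₂ = 0.282: g = -0.0234, g' = -0.359 → ψ₂ = 0.217
Converged at ψ₂ = 0.217.
  A: x = 0.221, y = 0.435
  B: x = 0.199, y = 0.211
  C: x = 0.232, y = 0.239
  D: x = 0.348, y = 0.115

y_D (drum 2) = 0.115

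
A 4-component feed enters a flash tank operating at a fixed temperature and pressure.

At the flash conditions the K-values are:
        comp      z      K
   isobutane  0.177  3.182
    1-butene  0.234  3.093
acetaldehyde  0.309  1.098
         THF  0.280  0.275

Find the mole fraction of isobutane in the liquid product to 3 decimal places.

x_isobutane = 0.072

Material balance + equilibrium reduce to Σ zᵢ(Kᵢ−1)/(1+ψ(Kᵢ−1)) = 0.
Check two-phase: ΣzᵢKᵢ = 1.703 > 1 and Σzᵢ/Kᵢ = 1.431 > 1, so g(0) = 0.703 > 0 and g(1) = -0.431 < 0.
Newton–Raphson from ψ = 0.5:
  ψ = 0.500: g = 0.1345, g' = -0.802 → ψ = 0.668
  ψ = 0.668: g = -0.0035, g' = -0.873 → ψ = 0.664
Converged at ψ = 0.664.
Compositions from xᵢ = zᵢ/(1+ψ(Kᵢ−1)), yᵢ = Kᵢxᵢ:
  isobutane: x = 0.072, y = 0.230
  1-butene: x = 0.098, y = 0.303
  acetaldehyde: x = 0.290, y = 0.319
  THF: x = 0.540, y = 0.148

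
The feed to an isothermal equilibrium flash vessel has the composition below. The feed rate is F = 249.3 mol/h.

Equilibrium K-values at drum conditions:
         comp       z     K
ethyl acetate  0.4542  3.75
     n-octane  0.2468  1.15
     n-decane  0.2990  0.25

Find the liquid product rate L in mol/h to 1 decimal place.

L = 77.3 mol/h

Rachford–Rice: g(ψ) = Σ zᵢ(Kᵢ−1)/(1+ψ(Kᵢ−1)) = 0.
Feasibility: ΣzᵢKᵢ = 2.0618, Σzᵢ/Kᵢ = 1.5317 — both > 1, two phases present.
Newton iteration, ψ⁰ = 0.5:
  ψ = 0.5000: g = 0.20155, g' = -1.0443 → ψ = 0.6930
  ψ = 0.6930: g = -0.00355, g' = -1.1406 → ψ = 0.6899
Converged at ψ = 0.6899.
Then V = ψ·F = 0.6899·249.3 = 172.0 mol/h and L = F − V = 77.3 mol/h.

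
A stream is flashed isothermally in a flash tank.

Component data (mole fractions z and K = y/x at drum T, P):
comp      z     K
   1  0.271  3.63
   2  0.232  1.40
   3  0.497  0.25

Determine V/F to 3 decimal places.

Material balance + equilibrium reduce to Σ zᵢ(Kᵢ−1)/(1+V/F(Kᵢ−1)) = 0.
g(0) = ΣzᵢKᵢ − 1 = 0.433 and g(1) = 1 − Σzᵢ/Kᵢ = -1.228, so a root lies in (0, 1).
Newton iteration, V/F⁰ = 0.5:
  V/F = 0.500: g = -0.2112, g' = -1.091 → V/F = 0.306
  V/F = 0.306: g = -0.0067, g' = -1.075 → V/F = 0.300
Converged at V/F = 0.300.

V/F = 0.300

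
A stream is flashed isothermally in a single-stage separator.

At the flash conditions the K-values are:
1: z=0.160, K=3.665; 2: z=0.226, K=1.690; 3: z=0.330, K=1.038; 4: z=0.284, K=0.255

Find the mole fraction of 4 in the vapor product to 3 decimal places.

Material balance + equilibrium reduce to Σ zᵢ(Kᵢ−1)/(1+ψ(Kᵢ−1)) = 0.
g(0) = ΣzᵢKᵢ − 1 = 0.383 and g(1) = 1 − Σzᵢ/Kᵢ = -0.609, so a root lies in (0, 1).
Newton iteration, ψ⁰ = 0.58:
  ψ = 0.580: g = -0.0814, g' = -0.719 → ψ = 0.467
  ψ = 0.467: g = -0.0041, g' = -0.658 → ψ = 0.461
Converged at ψ = 0.461.
Compositions from xᵢ = zᵢ/(1+ψ(Kᵢ−1)), yᵢ = Kᵢxᵢ:
  1: x = 0.072, y = 0.263
  2: x = 0.172, y = 0.290
  3: x = 0.324, y = 0.337
  4: x = 0.432, y = 0.110

y_4 = 0.110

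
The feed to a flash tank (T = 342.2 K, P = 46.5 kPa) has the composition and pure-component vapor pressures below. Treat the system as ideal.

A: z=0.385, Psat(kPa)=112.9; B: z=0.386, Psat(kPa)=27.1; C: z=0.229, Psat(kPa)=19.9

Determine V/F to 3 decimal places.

V/F = 0.376

Raoult's law: Kᵢ = Pᵢˢᵃᵗ/P = Pᵢˢᵃᵗ/46.5.
  K_A = 112.9/46.5 = 2.42796, K_B = 27.1/46.5 = 0.58280, K_C = 19.9/46.5 = 0.42796
Material balance + equilibrium reduce to Σ zᵢ(Kᵢ−1)/(1+V/F(Kᵢ−1)) = 0.
Check two-phase: ΣzᵢKᵢ = 1.258 > 1 and Σzᵢ/Kᵢ = 1.356 > 1, so g(0) = 0.258 > 0 and g(1) = -0.356 < 0.
Iterate (Newton) starting at V/F = 0.49:
  V/F = 0.490: g = -0.0610, g' = -0.523 → V/F = 0.373
  V/F = 0.373: g = 0.0013, g' = -0.549 → V/F = 0.376
Converged at V/F = 0.376.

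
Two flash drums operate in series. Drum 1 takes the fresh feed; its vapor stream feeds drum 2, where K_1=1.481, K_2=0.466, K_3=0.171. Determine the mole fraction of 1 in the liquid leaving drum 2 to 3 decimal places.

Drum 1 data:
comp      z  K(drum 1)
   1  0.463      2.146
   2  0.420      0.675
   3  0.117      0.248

x_1 (drum 2) = 0.544

Drum 1:
Rachford–Rice: g(ψ₁) = Σ zᵢ(Kᵢ−1)/(1+ψ₁(Kᵢ−1)) = 0.
g(0) = ΣzᵢKᵢ − 1 = 0.306 and g(1) = 1 − Σzᵢ/Kᵢ = -0.310, so a root lies in (0, 1).
Newton iteration, ψ₁⁰ = 0.5:
  ψ₁ = 0.500: g = 0.0333, g' = -0.479 → ψ₁ = 0.570
  ψ₁ = 0.570: g = -0.0004, g' = -0.492 → ψ₁ = 0.569
Converged at ψ₁ = 0.569.
Drum-1 compositions:
  1: x = 0.280, y = 0.601
  2: x = 0.515, y = 0.348
  3: x = 0.204, y = 0.051
Drum-2 feed = drum-1 vapor: z₂ = (0.6015, 0.3478, 0.0507).
Drum 2:
Iterate (Newton) starting at ψ₂ = 0.43:
  ψ₂ = 0.430: g = -0.0667, g' = -0.347 → ψ₂ = 0.238
  ψ₂ = 0.238: g = -0.0055, g' = -0.296 → ψ₂ = 0.219
Converged at ψ₂ = 0.219.
  1: x = 0.544, y = 0.806
  2: x = 0.394, y = 0.184
  3: x = 0.062, y = 0.011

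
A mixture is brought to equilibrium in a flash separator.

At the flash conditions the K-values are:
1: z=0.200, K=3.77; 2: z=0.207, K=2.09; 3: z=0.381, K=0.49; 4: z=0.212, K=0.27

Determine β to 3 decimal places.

β = 0.350

Newton–Raphson from β = 0.51:
  β = 0.510: g = -0.1345, g' = -0.833 → β = 0.348
  β = 0.348: g = 0.0015, g' = -0.876 → β = 0.350
Converged at β = 0.350.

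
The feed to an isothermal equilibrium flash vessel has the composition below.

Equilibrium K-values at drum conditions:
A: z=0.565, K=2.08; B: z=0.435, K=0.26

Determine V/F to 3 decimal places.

Material balance + equilibrium reduce to Σ zᵢ(Kᵢ−1)/(1+V/F(Kᵢ−1)) = 0.
g(0) = ΣzᵢKᵢ − 1 = 0.288 and g(1) = 1 − Σzᵢ/Kᵢ = -0.945, so a root lies in (0, 1).
Binary case is linear: z₁(K₁−1)(1+V/F(K₂−1)) + z₂(K₂−1)(1+V/F(K₁−1)) = 0
⇒ V/F = [z₁(K₁−1)+z₂(K₂−1)] / [−(K₁−1)(K₂−1)] = 0.2883/0.7992 = 0.361

V/F = 0.361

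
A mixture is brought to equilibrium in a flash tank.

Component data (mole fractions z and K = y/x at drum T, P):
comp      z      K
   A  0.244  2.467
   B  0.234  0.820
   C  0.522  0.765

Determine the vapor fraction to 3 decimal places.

Newton–Raphson from ψ = 0.45:
  ψ = 0.450: g = 0.0326, g' = -0.236 → ψ = 0.588
  ψ = 0.588: g = 0.0027, g' = -0.200 → ψ = 0.602
Converged at ψ = 0.602.

ψ = 0.602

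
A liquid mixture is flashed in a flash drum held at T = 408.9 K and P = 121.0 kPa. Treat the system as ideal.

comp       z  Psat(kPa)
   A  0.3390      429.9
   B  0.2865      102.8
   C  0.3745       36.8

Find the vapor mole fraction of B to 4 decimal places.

y_B = 0.2600

Raoult's law: Kᵢ = Pᵢˢᵃᵗ/P = Pᵢˢᵃᵗ/121.0.
  K_A = 429.9/121.0 = 3.552893, K_B = 102.8/121.0 = 0.849587, K_C = 36.8/121.0 = 0.304132
Rachford–Rice: g(β) = Σ zᵢ(Kᵢ−1)/(1+β(Kᵢ−1)) = 0.
g(0) = ΣzᵢKᵢ − 1 = 0.5617 and g(1) = 1 − Σzᵢ/Kᵢ = -0.6640, so a root lies in (0, 1).
Newton–Raphson from β = 0.5:
  β = 0.5000: g = -0.06609, g' = -0.8604 → β = 0.4232
  β = 0.4232: g = 0.00060, g' = -0.8822 → β = 0.4239
Converged at β = 0.4239.
Compositions from xᵢ = zᵢ/(1+β(Kᵢ−1)), yᵢ = Kᵢxᵢ:
  A: x = 0.1628, y = 0.5785
  B: x = 0.3060, y = 0.2600
  C: x = 0.5312, y = 0.1615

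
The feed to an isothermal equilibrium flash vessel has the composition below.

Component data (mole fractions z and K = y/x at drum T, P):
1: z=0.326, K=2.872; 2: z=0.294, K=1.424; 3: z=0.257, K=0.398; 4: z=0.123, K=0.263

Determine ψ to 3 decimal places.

Material balance + equilibrium reduce to Σ zᵢ(Kᵢ−1)/(1+ψ(Kᵢ−1)) = 0.
g(0) = ΣzᵢKᵢ − 1 = 0.490 and g(1) = 1 − Σzᵢ/Kᵢ = -0.433, so a root lies in (0, 1).
Newton iteration, ψ⁰ = 0.37:
  ψ = 0.370: g = 0.1446, g' = -0.719 → ψ = 0.571
  ψ = 0.571: g = 0.0029, g' = -0.717 → ψ = 0.575
Converged at ψ = 0.575.

ψ = 0.575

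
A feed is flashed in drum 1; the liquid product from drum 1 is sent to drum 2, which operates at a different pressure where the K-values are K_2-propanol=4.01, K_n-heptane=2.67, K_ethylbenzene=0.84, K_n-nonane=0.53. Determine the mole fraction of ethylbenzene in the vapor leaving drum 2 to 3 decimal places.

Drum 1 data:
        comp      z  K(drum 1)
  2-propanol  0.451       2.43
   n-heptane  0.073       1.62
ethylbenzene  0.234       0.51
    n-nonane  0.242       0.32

Drum 1:
Newton iteration, ψ₁⁰ = 0.5:
  ψ₁ = 0.500: g = 0.0094, g' = -0.685 → ψ₁ = 0.514
Converged at ψ₁ = 0.514.
Drum-1 compositions:
  2-propanol: x = 0.260, y = 0.632
  n-heptane: x = 0.055, y = 0.090
  ethylbenzene: x = 0.313, y = 0.159
  n-nonane: x = 0.372, y = 0.119
Drum-2 feed = drum-1 liquid: z₂ = (0.2600, 0.0554, 0.3127, 0.3719).
Drum 2:
Rachford–Rice: g(ψ₂) = Σ zᵢ(Kᵢ−1)/(1+ψ₂(Kᵢ−1)) = 0.
Check two-phase: ΣzᵢKᵢ = 1.650 > 1 and Σzᵢ/Kᵢ = 1.160 > 1, so g(0) = 0.650 > 0 and g(1) = -0.160 < 0.
Newton iteration, ψ₂⁰ = 0.48:
  ψ₂ = 0.480: g = 0.0915, g' = -0.588 → ψ₂ = 0.636
  ψ₂ = 0.636: g = 0.0085, g' = -0.491 → ψ₂ = 0.653
Converged at ψ₂ = 0.653.
  2-propanol: x = 0.088, y = 0.352
  n-heptane: x = 0.026, y = 0.071
  ethylbenzene: x = 0.349, y = 0.293
  n-nonane: x = 0.537, y = 0.284

y_ethylbenzene (drum 2) = 0.293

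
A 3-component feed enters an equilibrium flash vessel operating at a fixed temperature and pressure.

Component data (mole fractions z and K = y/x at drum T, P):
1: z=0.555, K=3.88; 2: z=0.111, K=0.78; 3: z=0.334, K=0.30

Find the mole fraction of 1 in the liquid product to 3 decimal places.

x_1 = 0.178

Newton iteration, ψ⁰ = 0.5:
  ψ = 0.500: g = 0.2680, g' = -1.167 → ψ = 0.730
  ψ = 0.730: g = 0.0085, g' = -1.170 → ψ = 0.737
Converged at ψ = 0.737.
Compositions from xᵢ = zᵢ/(1+ψ(Kᵢ−1)), yᵢ = Kᵢxᵢ:
  1: x = 0.178, y = 0.690
  2: x = 0.132, y = 0.103
  3: x = 0.690, y = 0.207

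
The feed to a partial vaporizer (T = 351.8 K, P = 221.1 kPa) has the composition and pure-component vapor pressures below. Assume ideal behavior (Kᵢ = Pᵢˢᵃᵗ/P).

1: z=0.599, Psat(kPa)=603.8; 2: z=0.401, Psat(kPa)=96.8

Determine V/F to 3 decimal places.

V/F = 0.834

Raoult's law: Kᵢ = Pᵢˢᵃᵗ/P = Pᵢˢᵃᵗ/221.1.
  K_1 = 603.8/221.1 = 2.73089, K_2 = 96.8/221.1 = 0.43781
Material balance + equilibrium reduce to Σ zᵢ(Kᵢ−1)/(1+V/F(Kᵢ−1)) = 0.
Check two-phase: ΣzᵢKᵢ = 1.811 > 1 and Σzᵢ/Kᵢ = 1.135 > 1, so g(0) = 0.811 > 0 and g(1) = -0.135 < 0.
Newton–Raphson from V/F = 0.54:
  V/F = 0.540: g = 0.2122, g' = -0.741 → V/F = 0.826
  V/F = 0.826: g = 0.0055, g' = -0.746 → V/F = 0.834
Converged at V/F = 0.834.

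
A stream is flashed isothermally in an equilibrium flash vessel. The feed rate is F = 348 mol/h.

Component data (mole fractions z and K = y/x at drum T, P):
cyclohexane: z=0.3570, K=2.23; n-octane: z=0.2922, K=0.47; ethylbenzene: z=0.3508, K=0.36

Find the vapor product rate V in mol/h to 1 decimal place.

V = 28.6 mol/h

Rachford–Rice: g(ψ) = Σ zᵢ(Kᵢ−1)/(1+ψ(Kᵢ−1)) = 0.
Check two-phase: ΣzᵢKᵢ = 1.0597 > 1 and Σzᵢ/Kᵢ = 1.7562 > 1, so g(0) = 0.0597 > 0 and g(1) = -0.7562 < 0.
Newton–Raphson from ψ = 0.5:
  ψ = 0.5000: g = -0.26897, g' = -0.6698 → ψ = 0.0984
  ψ = 0.0984: g = -0.01129, g' = -0.6848 → ψ = 0.0819
  ψ = 0.0819: g = 0.00009, g' = -0.6955 → ψ = 0.0820
Converged at ψ = 0.0820.
Then V = ψ·F = 0.0820·348 = 28.6 mol/h and L = F − V = 319.4 mol/h.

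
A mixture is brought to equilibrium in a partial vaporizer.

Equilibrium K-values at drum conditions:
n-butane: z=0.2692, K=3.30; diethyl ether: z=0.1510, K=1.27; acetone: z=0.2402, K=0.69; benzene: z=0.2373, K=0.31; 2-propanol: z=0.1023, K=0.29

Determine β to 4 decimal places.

β = 0.3295

Rachford–Rice: g(β) = Σ zᵢ(Kᵢ−1)/(1+β(Kᵢ−1)) = 0.
g(0) = ΣzᵢKᵢ − 1 = 0.3491 and g(1) = 1 − Σzᵢ/Kᵢ = -0.6668, so a root lies in (0, 1).
Newton iteration, β⁰ = 0.56:
  β = 0.5600: g = -0.17150, g' = -0.7563 → β = 0.3332
  β = 0.3332: g = -0.00290, g' = -0.7734 → β = 0.3295
Converged at β = 0.3295.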